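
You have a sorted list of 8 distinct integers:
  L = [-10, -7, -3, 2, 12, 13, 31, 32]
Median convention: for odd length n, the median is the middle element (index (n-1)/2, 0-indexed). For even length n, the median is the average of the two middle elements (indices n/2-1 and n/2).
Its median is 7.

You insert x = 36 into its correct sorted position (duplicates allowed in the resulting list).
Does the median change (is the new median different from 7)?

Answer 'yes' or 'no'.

Answer: yes

Derivation:
Old median = 7
Insert x = 36
New median = 12
Changed? yes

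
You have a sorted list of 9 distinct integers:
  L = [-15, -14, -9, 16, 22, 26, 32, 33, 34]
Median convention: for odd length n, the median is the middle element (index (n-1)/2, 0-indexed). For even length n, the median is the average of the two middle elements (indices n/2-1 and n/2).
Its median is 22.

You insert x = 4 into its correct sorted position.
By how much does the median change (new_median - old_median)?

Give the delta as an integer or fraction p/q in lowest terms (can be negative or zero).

Answer: -3

Derivation:
Old median = 22
After inserting x = 4: new sorted = [-15, -14, -9, 4, 16, 22, 26, 32, 33, 34]
New median = 19
Delta = 19 - 22 = -3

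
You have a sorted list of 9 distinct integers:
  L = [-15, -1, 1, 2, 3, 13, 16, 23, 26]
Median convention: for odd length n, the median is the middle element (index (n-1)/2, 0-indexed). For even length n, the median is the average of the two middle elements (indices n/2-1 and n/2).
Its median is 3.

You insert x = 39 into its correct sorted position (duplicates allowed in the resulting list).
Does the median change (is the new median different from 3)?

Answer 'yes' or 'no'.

Answer: yes

Derivation:
Old median = 3
Insert x = 39
New median = 8
Changed? yes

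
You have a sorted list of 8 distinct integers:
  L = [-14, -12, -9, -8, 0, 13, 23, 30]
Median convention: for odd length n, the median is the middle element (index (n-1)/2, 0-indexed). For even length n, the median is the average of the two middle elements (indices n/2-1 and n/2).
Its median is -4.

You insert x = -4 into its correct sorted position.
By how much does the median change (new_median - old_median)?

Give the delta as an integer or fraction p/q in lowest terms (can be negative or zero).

Answer: 0

Derivation:
Old median = -4
After inserting x = -4: new sorted = [-14, -12, -9, -8, -4, 0, 13, 23, 30]
New median = -4
Delta = -4 - -4 = 0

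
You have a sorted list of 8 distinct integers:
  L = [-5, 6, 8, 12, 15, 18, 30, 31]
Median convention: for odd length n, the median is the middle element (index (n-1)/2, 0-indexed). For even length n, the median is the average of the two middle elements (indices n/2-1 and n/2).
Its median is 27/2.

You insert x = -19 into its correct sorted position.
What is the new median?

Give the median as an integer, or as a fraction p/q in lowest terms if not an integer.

Old list (sorted, length 8): [-5, 6, 8, 12, 15, 18, 30, 31]
Old median = 27/2
Insert x = -19
Old length even (8). Middle pair: indices 3,4 = 12,15.
New length odd (9). New median = single middle element.
x = -19: 0 elements are < x, 8 elements are > x.
New sorted list: [-19, -5, 6, 8, 12, 15, 18, 30, 31]
New median = 12

Answer: 12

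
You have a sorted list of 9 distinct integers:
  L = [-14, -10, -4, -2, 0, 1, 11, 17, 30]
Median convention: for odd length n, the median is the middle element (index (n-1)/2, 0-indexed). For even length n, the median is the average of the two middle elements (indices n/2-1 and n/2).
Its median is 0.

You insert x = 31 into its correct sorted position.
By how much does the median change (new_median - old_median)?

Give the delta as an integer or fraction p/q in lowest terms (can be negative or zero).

Old median = 0
After inserting x = 31: new sorted = [-14, -10, -4, -2, 0, 1, 11, 17, 30, 31]
New median = 1/2
Delta = 1/2 - 0 = 1/2

Answer: 1/2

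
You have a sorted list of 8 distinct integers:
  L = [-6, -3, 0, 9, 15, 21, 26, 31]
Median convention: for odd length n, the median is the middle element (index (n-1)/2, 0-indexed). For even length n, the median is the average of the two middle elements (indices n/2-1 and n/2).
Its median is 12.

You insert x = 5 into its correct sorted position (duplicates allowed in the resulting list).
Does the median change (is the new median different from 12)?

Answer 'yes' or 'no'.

Answer: yes

Derivation:
Old median = 12
Insert x = 5
New median = 9
Changed? yes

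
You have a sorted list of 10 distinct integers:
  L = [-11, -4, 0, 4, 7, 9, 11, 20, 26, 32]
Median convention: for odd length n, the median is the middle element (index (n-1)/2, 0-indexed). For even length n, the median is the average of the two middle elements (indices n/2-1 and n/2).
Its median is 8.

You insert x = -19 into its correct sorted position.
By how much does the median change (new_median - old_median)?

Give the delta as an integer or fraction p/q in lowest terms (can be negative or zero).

Old median = 8
After inserting x = -19: new sorted = [-19, -11, -4, 0, 4, 7, 9, 11, 20, 26, 32]
New median = 7
Delta = 7 - 8 = -1

Answer: -1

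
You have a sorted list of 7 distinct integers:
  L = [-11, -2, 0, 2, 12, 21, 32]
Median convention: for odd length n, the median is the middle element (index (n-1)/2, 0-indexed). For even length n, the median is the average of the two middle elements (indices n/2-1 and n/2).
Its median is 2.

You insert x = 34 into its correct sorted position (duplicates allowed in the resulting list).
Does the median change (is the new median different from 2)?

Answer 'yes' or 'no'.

Answer: yes

Derivation:
Old median = 2
Insert x = 34
New median = 7
Changed? yes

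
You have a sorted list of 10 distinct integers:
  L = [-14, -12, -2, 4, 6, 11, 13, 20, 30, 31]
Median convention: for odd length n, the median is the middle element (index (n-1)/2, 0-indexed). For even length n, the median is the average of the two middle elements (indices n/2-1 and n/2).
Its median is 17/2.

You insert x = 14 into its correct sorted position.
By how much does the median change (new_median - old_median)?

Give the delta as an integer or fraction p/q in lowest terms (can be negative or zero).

Answer: 5/2

Derivation:
Old median = 17/2
After inserting x = 14: new sorted = [-14, -12, -2, 4, 6, 11, 13, 14, 20, 30, 31]
New median = 11
Delta = 11 - 17/2 = 5/2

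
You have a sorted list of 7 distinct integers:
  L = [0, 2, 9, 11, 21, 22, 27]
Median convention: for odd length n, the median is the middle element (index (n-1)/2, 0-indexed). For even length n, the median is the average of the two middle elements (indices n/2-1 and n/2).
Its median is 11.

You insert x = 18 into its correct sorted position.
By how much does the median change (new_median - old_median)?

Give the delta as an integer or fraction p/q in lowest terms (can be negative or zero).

Old median = 11
After inserting x = 18: new sorted = [0, 2, 9, 11, 18, 21, 22, 27]
New median = 29/2
Delta = 29/2 - 11 = 7/2

Answer: 7/2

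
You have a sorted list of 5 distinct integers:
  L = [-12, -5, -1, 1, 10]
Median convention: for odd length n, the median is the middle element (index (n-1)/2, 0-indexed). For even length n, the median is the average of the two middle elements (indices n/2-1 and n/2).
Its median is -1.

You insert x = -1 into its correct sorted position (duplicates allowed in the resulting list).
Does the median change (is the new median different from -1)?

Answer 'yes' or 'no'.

Old median = -1
Insert x = -1
New median = -1
Changed? no

Answer: no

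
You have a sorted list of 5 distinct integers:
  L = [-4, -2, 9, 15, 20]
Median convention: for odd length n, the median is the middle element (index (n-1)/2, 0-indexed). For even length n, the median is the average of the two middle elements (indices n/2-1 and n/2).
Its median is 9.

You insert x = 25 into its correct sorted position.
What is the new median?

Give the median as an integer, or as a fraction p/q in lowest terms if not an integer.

Old list (sorted, length 5): [-4, -2, 9, 15, 20]
Old median = 9
Insert x = 25
Old length odd (5). Middle was index 2 = 9.
New length even (6). New median = avg of two middle elements.
x = 25: 5 elements are < x, 0 elements are > x.
New sorted list: [-4, -2, 9, 15, 20, 25]
New median = 12

Answer: 12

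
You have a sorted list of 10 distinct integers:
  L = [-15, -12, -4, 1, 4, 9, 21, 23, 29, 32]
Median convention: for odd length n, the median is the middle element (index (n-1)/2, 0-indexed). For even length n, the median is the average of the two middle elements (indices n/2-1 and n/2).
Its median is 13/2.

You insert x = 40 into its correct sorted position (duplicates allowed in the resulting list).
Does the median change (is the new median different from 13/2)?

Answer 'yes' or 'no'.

Old median = 13/2
Insert x = 40
New median = 9
Changed? yes

Answer: yes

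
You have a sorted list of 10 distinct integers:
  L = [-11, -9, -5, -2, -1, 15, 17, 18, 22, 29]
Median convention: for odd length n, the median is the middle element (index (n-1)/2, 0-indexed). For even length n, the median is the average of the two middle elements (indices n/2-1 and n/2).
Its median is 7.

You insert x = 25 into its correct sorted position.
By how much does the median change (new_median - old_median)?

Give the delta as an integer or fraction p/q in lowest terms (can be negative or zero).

Answer: 8

Derivation:
Old median = 7
After inserting x = 25: new sorted = [-11, -9, -5, -2, -1, 15, 17, 18, 22, 25, 29]
New median = 15
Delta = 15 - 7 = 8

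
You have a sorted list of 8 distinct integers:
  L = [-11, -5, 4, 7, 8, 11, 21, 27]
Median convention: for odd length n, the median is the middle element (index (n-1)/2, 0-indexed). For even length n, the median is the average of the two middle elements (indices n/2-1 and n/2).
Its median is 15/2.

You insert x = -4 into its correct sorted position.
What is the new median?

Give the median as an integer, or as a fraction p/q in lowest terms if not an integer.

Answer: 7

Derivation:
Old list (sorted, length 8): [-11, -5, 4, 7, 8, 11, 21, 27]
Old median = 15/2
Insert x = -4
Old length even (8). Middle pair: indices 3,4 = 7,8.
New length odd (9). New median = single middle element.
x = -4: 2 elements are < x, 6 elements are > x.
New sorted list: [-11, -5, -4, 4, 7, 8, 11, 21, 27]
New median = 7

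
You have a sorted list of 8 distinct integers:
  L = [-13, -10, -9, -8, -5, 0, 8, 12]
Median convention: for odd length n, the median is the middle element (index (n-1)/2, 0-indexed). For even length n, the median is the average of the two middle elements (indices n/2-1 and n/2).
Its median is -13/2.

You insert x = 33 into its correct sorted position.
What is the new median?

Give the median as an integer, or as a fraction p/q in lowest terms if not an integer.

Answer: -5

Derivation:
Old list (sorted, length 8): [-13, -10, -9, -8, -5, 0, 8, 12]
Old median = -13/2
Insert x = 33
Old length even (8). Middle pair: indices 3,4 = -8,-5.
New length odd (9). New median = single middle element.
x = 33: 8 elements are < x, 0 elements are > x.
New sorted list: [-13, -10, -9, -8, -5, 0, 8, 12, 33]
New median = -5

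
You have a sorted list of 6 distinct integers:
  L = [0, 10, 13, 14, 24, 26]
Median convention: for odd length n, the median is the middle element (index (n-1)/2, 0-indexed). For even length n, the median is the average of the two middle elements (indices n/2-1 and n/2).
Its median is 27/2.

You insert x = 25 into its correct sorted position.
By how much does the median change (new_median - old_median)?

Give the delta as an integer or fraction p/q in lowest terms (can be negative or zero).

Old median = 27/2
After inserting x = 25: new sorted = [0, 10, 13, 14, 24, 25, 26]
New median = 14
Delta = 14 - 27/2 = 1/2

Answer: 1/2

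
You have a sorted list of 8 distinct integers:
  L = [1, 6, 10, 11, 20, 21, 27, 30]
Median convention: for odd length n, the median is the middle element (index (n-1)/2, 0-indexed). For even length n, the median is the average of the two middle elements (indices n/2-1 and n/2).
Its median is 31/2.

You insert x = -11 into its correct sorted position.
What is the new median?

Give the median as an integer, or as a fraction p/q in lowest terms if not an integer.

Answer: 11

Derivation:
Old list (sorted, length 8): [1, 6, 10, 11, 20, 21, 27, 30]
Old median = 31/2
Insert x = -11
Old length even (8). Middle pair: indices 3,4 = 11,20.
New length odd (9). New median = single middle element.
x = -11: 0 elements are < x, 8 elements are > x.
New sorted list: [-11, 1, 6, 10, 11, 20, 21, 27, 30]
New median = 11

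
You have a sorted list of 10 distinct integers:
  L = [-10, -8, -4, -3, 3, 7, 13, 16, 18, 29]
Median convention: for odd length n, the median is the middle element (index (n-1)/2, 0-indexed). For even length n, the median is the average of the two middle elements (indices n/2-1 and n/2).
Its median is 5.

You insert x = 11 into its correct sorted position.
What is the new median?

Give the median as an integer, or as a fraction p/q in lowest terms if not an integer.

Old list (sorted, length 10): [-10, -8, -4, -3, 3, 7, 13, 16, 18, 29]
Old median = 5
Insert x = 11
Old length even (10). Middle pair: indices 4,5 = 3,7.
New length odd (11). New median = single middle element.
x = 11: 6 elements are < x, 4 elements are > x.
New sorted list: [-10, -8, -4, -3, 3, 7, 11, 13, 16, 18, 29]
New median = 7

Answer: 7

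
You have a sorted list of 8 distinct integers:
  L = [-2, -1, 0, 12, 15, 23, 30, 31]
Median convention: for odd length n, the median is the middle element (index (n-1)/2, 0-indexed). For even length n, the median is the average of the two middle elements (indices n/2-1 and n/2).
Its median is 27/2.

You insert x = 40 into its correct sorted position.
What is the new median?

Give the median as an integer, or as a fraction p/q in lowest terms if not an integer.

Old list (sorted, length 8): [-2, -1, 0, 12, 15, 23, 30, 31]
Old median = 27/2
Insert x = 40
Old length even (8). Middle pair: indices 3,4 = 12,15.
New length odd (9). New median = single middle element.
x = 40: 8 elements are < x, 0 elements are > x.
New sorted list: [-2, -1, 0, 12, 15, 23, 30, 31, 40]
New median = 15

Answer: 15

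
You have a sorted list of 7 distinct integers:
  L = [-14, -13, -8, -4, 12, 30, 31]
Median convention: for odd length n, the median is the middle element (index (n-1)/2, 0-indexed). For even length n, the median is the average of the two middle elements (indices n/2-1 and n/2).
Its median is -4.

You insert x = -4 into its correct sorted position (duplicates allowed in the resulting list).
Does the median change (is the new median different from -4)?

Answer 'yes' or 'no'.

Old median = -4
Insert x = -4
New median = -4
Changed? no

Answer: no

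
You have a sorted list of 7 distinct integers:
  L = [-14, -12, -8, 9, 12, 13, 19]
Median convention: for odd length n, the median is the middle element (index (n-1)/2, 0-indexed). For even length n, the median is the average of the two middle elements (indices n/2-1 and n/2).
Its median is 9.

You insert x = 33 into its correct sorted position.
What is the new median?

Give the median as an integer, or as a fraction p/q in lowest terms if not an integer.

Old list (sorted, length 7): [-14, -12, -8, 9, 12, 13, 19]
Old median = 9
Insert x = 33
Old length odd (7). Middle was index 3 = 9.
New length even (8). New median = avg of two middle elements.
x = 33: 7 elements are < x, 0 elements are > x.
New sorted list: [-14, -12, -8, 9, 12, 13, 19, 33]
New median = 21/2

Answer: 21/2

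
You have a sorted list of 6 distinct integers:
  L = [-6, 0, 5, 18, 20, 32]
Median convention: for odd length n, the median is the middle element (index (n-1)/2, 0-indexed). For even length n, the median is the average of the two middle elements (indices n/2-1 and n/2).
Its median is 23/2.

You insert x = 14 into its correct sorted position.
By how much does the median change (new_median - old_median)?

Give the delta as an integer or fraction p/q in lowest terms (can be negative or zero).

Answer: 5/2

Derivation:
Old median = 23/2
After inserting x = 14: new sorted = [-6, 0, 5, 14, 18, 20, 32]
New median = 14
Delta = 14 - 23/2 = 5/2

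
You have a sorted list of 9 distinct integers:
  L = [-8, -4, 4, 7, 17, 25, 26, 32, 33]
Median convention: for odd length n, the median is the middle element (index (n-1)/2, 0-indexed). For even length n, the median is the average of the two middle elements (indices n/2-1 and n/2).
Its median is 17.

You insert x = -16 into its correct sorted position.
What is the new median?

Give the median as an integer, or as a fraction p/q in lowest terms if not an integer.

Old list (sorted, length 9): [-8, -4, 4, 7, 17, 25, 26, 32, 33]
Old median = 17
Insert x = -16
Old length odd (9). Middle was index 4 = 17.
New length even (10). New median = avg of two middle elements.
x = -16: 0 elements are < x, 9 elements are > x.
New sorted list: [-16, -8, -4, 4, 7, 17, 25, 26, 32, 33]
New median = 12

Answer: 12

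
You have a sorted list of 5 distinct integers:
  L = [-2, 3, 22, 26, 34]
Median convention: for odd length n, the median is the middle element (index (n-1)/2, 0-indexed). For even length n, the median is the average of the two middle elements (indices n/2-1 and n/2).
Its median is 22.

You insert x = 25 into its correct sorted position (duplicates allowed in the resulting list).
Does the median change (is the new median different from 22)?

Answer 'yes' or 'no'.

Answer: yes

Derivation:
Old median = 22
Insert x = 25
New median = 47/2
Changed? yes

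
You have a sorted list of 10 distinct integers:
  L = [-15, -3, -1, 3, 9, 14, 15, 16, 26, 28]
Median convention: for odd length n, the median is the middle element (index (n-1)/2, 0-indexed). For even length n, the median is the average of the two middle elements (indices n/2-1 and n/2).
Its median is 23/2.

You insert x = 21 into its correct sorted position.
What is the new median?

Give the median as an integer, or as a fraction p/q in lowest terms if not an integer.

Answer: 14

Derivation:
Old list (sorted, length 10): [-15, -3, -1, 3, 9, 14, 15, 16, 26, 28]
Old median = 23/2
Insert x = 21
Old length even (10). Middle pair: indices 4,5 = 9,14.
New length odd (11). New median = single middle element.
x = 21: 8 elements are < x, 2 elements are > x.
New sorted list: [-15, -3, -1, 3, 9, 14, 15, 16, 21, 26, 28]
New median = 14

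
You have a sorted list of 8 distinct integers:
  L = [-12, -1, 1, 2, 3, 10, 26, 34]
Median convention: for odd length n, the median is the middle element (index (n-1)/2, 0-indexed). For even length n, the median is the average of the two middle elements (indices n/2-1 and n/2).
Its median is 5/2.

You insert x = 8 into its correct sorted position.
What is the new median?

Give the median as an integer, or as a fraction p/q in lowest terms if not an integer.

Old list (sorted, length 8): [-12, -1, 1, 2, 3, 10, 26, 34]
Old median = 5/2
Insert x = 8
Old length even (8). Middle pair: indices 3,4 = 2,3.
New length odd (9). New median = single middle element.
x = 8: 5 elements are < x, 3 elements are > x.
New sorted list: [-12, -1, 1, 2, 3, 8, 10, 26, 34]
New median = 3

Answer: 3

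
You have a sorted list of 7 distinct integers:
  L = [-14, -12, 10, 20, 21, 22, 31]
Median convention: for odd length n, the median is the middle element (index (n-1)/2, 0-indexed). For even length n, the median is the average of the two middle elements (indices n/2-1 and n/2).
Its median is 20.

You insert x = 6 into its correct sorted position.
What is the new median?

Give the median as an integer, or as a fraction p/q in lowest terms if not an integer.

Old list (sorted, length 7): [-14, -12, 10, 20, 21, 22, 31]
Old median = 20
Insert x = 6
Old length odd (7). Middle was index 3 = 20.
New length even (8). New median = avg of two middle elements.
x = 6: 2 elements are < x, 5 elements are > x.
New sorted list: [-14, -12, 6, 10, 20, 21, 22, 31]
New median = 15

Answer: 15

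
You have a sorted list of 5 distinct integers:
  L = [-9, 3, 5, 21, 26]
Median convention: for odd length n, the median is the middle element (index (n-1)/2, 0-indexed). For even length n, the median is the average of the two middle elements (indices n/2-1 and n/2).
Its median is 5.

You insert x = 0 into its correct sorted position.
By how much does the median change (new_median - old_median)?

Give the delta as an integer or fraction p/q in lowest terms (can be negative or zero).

Old median = 5
After inserting x = 0: new sorted = [-9, 0, 3, 5, 21, 26]
New median = 4
Delta = 4 - 5 = -1

Answer: -1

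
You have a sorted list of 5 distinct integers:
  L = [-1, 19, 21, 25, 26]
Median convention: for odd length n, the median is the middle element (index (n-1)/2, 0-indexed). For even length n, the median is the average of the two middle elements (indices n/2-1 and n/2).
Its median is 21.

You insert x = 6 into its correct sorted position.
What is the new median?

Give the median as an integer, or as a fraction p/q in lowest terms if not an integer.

Old list (sorted, length 5): [-1, 19, 21, 25, 26]
Old median = 21
Insert x = 6
Old length odd (5). Middle was index 2 = 21.
New length even (6). New median = avg of two middle elements.
x = 6: 1 elements are < x, 4 elements are > x.
New sorted list: [-1, 6, 19, 21, 25, 26]
New median = 20

Answer: 20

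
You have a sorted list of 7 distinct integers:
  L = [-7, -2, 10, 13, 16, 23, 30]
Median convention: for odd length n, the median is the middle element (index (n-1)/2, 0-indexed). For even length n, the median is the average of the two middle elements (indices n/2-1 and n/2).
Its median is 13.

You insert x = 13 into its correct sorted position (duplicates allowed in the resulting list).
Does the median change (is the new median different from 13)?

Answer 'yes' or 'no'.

Old median = 13
Insert x = 13
New median = 13
Changed? no

Answer: no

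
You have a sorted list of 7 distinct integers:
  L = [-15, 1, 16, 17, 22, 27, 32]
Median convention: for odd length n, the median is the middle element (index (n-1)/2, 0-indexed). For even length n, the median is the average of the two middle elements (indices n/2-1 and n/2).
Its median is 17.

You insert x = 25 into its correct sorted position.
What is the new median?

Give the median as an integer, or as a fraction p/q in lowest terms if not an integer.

Old list (sorted, length 7): [-15, 1, 16, 17, 22, 27, 32]
Old median = 17
Insert x = 25
Old length odd (7). Middle was index 3 = 17.
New length even (8). New median = avg of two middle elements.
x = 25: 5 elements are < x, 2 elements are > x.
New sorted list: [-15, 1, 16, 17, 22, 25, 27, 32]
New median = 39/2

Answer: 39/2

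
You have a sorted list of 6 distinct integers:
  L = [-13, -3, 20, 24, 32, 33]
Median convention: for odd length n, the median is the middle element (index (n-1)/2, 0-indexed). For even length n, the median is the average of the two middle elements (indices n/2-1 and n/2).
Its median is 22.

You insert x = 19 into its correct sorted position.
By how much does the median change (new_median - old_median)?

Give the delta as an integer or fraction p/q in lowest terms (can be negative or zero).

Old median = 22
After inserting x = 19: new sorted = [-13, -3, 19, 20, 24, 32, 33]
New median = 20
Delta = 20 - 22 = -2

Answer: -2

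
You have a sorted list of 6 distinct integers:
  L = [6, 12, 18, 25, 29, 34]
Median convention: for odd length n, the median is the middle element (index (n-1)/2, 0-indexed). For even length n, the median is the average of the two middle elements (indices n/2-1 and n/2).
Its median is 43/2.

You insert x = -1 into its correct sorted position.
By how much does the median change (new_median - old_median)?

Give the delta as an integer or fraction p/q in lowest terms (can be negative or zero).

Answer: -7/2

Derivation:
Old median = 43/2
After inserting x = -1: new sorted = [-1, 6, 12, 18, 25, 29, 34]
New median = 18
Delta = 18 - 43/2 = -7/2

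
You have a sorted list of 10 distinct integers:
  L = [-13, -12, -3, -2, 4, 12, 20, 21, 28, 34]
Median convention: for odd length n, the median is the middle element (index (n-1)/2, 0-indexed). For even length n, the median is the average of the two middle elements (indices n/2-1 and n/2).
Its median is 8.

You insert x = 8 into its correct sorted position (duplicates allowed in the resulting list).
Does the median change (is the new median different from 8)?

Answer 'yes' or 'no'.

Old median = 8
Insert x = 8
New median = 8
Changed? no

Answer: no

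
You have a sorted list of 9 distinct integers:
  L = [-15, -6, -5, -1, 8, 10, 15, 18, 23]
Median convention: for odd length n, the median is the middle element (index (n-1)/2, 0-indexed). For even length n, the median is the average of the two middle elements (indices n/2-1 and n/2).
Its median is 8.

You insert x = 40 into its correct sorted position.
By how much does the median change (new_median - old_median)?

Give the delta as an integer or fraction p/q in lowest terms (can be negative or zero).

Old median = 8
After inserting x = 40: new sorted = [-15, -6, -5, -1, 8, 10, 15, 18, 23, 40]
New median = 9
Delta = 9 - 8 = 1

Answer: 1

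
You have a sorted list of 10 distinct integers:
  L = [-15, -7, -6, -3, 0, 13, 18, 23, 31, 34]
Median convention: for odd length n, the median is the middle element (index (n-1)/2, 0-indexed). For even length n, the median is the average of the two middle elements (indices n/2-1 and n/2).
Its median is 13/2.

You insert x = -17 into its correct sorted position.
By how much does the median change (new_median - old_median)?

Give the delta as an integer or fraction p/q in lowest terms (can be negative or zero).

Old median = 13/2
After inserting x = -17: new sorted = [-17, -15, -7, -6, -3, 0, 13, 18, 23, 31, 34]
New median = 0
Delta = 0 - 13/2 = -13/2

Answer: -13/2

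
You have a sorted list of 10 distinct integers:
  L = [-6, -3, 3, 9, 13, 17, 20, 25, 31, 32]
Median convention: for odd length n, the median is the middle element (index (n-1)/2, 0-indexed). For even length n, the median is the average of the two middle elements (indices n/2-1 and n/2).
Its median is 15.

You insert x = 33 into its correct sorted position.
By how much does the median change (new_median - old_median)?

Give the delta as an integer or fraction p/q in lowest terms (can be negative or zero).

Old median = 15
After inserting x = 33: new sorted = [-6, -3, 3, 9, 13, 17, 20, 25, 31, 32, 33]
New median = 17
Delta = 17 - 15 = 2

Answer: 2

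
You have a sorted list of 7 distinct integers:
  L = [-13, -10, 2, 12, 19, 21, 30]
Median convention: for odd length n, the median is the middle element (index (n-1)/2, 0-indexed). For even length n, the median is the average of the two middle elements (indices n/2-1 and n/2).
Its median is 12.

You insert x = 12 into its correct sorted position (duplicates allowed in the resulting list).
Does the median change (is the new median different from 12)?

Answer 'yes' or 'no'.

Answer: no

Derivation:
Old median = 12
Insert x = 12
New median = 12
Changed? no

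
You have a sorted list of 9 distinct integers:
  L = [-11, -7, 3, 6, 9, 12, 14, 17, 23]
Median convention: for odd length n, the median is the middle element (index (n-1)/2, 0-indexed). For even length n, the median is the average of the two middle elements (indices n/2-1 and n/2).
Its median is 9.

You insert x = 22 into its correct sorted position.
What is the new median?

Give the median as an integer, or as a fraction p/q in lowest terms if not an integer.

Old list (sorted, length 9): [-11, -7, 3, 6, 9, 12, 14, 17, 23]
Old median = 9
Insert x = 22
Old length odd (9). Middle was index 4 = 9.
New length even (10). New median = avg of two middle elements.
x = 22: 8 elements are < x, 1 elements are > x.
New sorted list: [-11, -7, 3, 6, 9, 12, 14, 17, 22, 23]
New median = 21/2

Answer: 21/2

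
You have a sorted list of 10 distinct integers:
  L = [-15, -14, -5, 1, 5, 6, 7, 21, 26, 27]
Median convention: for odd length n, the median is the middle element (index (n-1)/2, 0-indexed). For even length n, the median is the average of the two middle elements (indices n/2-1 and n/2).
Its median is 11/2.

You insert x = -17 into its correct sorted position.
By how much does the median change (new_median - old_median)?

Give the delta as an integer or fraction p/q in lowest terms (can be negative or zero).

Answer: -1/2

Derivation:
Old median = 11/2
After inserting x = -17: new sorted = [-17, -15, -14, -5, 1, 5, 6, 7, 21, 26, 27]
New median = 5
Delta = 5 - 11/2 = -1/2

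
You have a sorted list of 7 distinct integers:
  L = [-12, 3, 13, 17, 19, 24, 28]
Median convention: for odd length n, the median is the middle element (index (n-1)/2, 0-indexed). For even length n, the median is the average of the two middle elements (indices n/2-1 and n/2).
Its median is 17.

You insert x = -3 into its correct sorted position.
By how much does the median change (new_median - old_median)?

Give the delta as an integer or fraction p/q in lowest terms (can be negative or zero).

Old median = 17
After inserting x = -3: new sorted = [-12, -3, 3, 13, 17, 19, 24, 28]
New median = 15
Delta = 15 - 17 = -2

Answer: -2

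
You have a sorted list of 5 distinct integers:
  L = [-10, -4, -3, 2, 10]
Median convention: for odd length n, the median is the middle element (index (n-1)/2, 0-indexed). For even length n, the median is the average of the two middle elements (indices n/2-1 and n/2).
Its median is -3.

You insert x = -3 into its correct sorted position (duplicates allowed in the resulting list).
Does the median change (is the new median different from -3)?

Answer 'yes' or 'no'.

Old median = -3
Insert x = -3
New median = -3
Changed? no

Answer: no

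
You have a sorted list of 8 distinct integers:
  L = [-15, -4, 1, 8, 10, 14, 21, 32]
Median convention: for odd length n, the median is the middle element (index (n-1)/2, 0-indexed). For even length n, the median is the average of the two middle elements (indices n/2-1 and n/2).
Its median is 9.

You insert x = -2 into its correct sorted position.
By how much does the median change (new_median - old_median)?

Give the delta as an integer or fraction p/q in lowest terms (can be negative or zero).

Old median = 9
After inserting x = -2: new sorted = [-15, -4, -2, 1, 8, 10, 14, 21, 32]
New median = 8
Delta = 8 - 9 = -1

Answer: -1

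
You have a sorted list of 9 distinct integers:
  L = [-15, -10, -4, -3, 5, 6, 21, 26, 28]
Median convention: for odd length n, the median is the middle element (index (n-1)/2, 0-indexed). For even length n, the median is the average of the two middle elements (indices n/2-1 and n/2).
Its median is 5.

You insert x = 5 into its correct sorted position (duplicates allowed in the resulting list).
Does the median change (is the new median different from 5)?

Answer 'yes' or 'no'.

Old median = 5
Insert x = 5
New median = 5
Changed? no

Answer: no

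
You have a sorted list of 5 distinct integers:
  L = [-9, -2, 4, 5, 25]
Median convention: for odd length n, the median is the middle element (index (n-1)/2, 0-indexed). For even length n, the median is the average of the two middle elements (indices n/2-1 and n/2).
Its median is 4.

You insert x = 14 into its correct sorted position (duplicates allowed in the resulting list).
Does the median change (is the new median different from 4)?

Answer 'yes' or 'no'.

Old median = 4
Insert x = 14
New median = 9/2
Changed? yes

Answer: yes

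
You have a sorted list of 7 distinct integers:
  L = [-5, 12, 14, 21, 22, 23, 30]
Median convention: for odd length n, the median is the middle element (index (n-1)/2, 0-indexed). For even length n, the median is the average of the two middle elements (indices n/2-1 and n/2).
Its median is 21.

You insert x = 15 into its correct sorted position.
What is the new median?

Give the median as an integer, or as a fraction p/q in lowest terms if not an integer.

Answer: 18

Derivation:
Old list (sorted, length 7): [-5, 12, 14, 21, 22, 23, 30]
Old median = 21
Insert x = 15
Old length odd (7). Middle was index 3 = 21.
New length even (8). New median = avg of two middle elements.
x = 15: 3 elements are < x, 4 elements are > x.
New sorted list: [-5, 12, 14, 15, 21, 22, 23, 30]
New median = 18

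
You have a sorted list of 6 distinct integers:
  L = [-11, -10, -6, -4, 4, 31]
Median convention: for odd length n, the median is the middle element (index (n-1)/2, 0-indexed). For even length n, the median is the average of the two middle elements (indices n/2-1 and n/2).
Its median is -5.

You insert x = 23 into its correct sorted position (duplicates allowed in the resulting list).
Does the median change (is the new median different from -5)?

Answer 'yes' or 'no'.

Answer: yes

Derivation:
Old median = -5
Insert x = 23
New median = -4
Changed? yes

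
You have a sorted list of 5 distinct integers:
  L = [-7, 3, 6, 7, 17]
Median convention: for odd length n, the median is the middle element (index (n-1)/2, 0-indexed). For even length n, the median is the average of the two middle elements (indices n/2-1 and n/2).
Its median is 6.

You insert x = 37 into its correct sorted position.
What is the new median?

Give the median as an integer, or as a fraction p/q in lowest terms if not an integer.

Old list (sorted, length 5): [-7, 3, 6, 7, 17]
Old median = 6
Insert x = 37
Old length odd (5). Middle was index 2 = 6.
New length even (6). New median = avg of two middle elements.
x = 37: 5 elements are < x, 0 elements are > x.
New sorted list: [-7, 3, 6, 7, 17, 37]
New median = 13/2

Answer: 13/2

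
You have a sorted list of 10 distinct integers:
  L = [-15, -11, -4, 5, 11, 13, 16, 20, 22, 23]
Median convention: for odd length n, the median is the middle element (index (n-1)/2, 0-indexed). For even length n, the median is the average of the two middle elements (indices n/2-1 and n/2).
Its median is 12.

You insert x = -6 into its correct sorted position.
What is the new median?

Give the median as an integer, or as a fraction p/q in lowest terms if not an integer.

Old list (sorted, length 10): [-15, -11, -4, 5, 11, 13, 16, 20, 22, 23]
Old median = 12
Insert x = -6
Old length even (10). Middle pair: indices 4,5 = 11,13.
New length odd (11). New median = single middle element.
x = -6: 2 elements are < x, 8 elements are > x.
New sorted list: [-15, -11, -6, -4, 5, 11, 13, 16, 20, 22, 23]
New median = 11

Answer: 11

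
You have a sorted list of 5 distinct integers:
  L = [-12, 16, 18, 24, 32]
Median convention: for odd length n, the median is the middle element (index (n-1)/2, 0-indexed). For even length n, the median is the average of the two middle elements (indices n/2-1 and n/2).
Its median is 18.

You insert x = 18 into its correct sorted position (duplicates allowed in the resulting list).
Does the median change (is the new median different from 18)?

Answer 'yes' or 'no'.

Answer: no

Derivation:
Old median = 18
Insert x = 18
New median = 18
Changed? no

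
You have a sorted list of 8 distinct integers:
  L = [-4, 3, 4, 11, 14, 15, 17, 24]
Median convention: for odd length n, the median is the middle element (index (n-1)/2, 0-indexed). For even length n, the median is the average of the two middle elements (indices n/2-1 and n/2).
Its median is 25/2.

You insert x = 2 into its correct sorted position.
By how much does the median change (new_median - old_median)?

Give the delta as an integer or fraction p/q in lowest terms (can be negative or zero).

Old median = 25/2
After inserting x = 2: new sorted = [-4, 2, 3, 4, 11, 14, 15, 17, 24]
New median = 11
Delta = 11 - 25/2 = -3/2

Answer: -3/2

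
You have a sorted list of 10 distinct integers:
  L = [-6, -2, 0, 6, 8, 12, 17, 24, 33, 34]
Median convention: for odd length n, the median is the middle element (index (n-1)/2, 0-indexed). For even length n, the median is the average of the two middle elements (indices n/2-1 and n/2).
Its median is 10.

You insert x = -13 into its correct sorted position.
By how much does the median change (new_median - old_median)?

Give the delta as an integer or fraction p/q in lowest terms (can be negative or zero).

Old median = 10
After inserting x = -13: new sorted = [-13, -6, -2, 0, 6, 8, 12, 17, 24, 33, 34]
New median = 8
Delta = 8 - 10 = -2

Answer: -2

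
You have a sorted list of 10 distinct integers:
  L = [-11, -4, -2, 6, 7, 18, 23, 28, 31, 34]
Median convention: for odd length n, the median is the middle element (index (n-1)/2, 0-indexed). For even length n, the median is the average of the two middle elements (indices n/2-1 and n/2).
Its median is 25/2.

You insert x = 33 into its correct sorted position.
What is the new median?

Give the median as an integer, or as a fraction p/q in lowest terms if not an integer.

Old list (sorted, length 10): [-11, -4, -2, 6, 7, 18, 23, 28, 31, 34]
Old median = 25/2
Insert x = 33
Old length even (10). Middle pair: indices 4,5 = 7,18.
New length odd (11). New median = single middle element.
x = 33: 9 elements are < x, 1 elements are > x.
New sorted list: [-11, -4, -2, 6, 7, 18, 23, 28, 31, 33, 34]
New median = 18

Answer: 18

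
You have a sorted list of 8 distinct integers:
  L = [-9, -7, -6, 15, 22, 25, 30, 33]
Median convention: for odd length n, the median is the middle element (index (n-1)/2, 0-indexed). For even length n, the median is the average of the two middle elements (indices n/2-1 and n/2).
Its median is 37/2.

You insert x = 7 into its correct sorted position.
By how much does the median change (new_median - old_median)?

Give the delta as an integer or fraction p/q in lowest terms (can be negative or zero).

Old median = 37/2
After inserting x = 7: new sorted = [-9, -7, -6, 7, 15, 22, 25, 30, 33]
New median = 15
Delta = 15 - 37/2 = -7/2

Answer: -7/2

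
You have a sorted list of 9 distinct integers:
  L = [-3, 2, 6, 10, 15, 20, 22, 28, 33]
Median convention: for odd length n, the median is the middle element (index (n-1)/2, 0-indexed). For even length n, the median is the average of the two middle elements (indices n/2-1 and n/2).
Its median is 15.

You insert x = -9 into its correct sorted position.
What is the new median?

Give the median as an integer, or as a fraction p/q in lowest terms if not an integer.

Old list (sorted, length 9): [-3, 2, 6, 10, 15, 20, 22, 28, 33]
Old median = 15
Insert x = -9
Old length odd (9). Middle was index 4 = 15.
New length even (10). New median = avg of two middle elements.
x = -9: 0 elements are < x, 9 elements are > x.
New sorted list: [-9, -3, 2, 6, 10, 15, 20, 22, 28, 33]
New median = 25/2

Answer: 25/2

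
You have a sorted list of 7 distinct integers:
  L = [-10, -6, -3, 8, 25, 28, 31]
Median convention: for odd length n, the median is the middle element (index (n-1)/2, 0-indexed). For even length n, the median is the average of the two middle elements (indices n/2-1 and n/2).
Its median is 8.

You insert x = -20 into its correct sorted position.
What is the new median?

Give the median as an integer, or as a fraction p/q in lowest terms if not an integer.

Old list (sorted, length 7): [-10, -6, -3, 8, 25, 28, 31]
Old median = 8
Insert x = -20
Old length odd (7). Middle was index 3 = 8.
New length even (8). New median = avg of two middle elements.
x = -20: 0 elements are < x, 7 elements are > x.
New sorted list: [-20, -10, -6, -3, 8, 25, 28, 31]
New median = 5/2

Answer: 5/2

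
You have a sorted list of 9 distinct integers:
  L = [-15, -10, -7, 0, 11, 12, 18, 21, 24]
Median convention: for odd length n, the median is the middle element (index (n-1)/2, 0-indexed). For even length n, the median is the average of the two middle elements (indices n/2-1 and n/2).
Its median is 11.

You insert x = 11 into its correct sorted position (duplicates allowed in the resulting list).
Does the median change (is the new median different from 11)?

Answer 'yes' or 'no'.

Old median = 11
Insert x = 11
New median = 11
Changed? no

Answer: no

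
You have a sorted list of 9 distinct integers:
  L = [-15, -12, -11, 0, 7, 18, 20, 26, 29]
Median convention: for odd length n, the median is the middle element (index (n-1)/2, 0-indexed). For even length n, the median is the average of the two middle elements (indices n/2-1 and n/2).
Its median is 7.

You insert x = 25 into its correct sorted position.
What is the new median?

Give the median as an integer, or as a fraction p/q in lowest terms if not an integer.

Answer: 25/2

Derivation:
Old list (sorted, length 9): [-15, -12, -11, 0, 7, 18, 20, 26, 29]
Old median = 7
Insert x = 25
Old length odd (9). Middle was index 4 = 7.
New length even (10). New median = avg of two middle elements.
x = 25: 7 elements are < x, 2 elements are > x.
New sorted list: [-15, -12, -11, 0, 7, 18, 20, 25, 26, 29]
New median = 25/2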